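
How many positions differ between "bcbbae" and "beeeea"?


Comparing "bcbbae" and "beeeea" position by position:
  Position 0: 'b' vs 'b' => same
  Position 1: 'c' vs 'e' => DIFFER
  Position 2: 'b' vs 'e' => DIFFER
  Position 3: 'b' vs 'e' => DIFFER
  Position 4: 'a' vs 'e' => DIFFER
  Position 5: 'e' vs 'a' => DIFFER
Positions that differ: 5

5


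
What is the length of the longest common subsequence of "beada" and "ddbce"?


LCS of "beada" and "ddbce"
DP table:
           d    d    b    c    e
      0    0    0    0    0    0
  b   0    0    0    1    1    1
  e   0    0    0    1    1    2
  a   0    0    0    1    1    2
  d   0    1    1    1    1    2
  a   0    1    1    1    1    2
LCS length = dp[5][5] = 2

2


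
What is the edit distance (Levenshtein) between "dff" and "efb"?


Computing edit distance: "dff" -> "efb"
DP table:
           e    f    b
      0    1    2    3
  d   1    1    2    3
  f   2    2    1    2
  f   3    3    2    2
Edit distance = dp[3][3] = 2

2


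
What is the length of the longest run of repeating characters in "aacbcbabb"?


Input: "aacbcbabb"
Scanning for longest run:
  Position 1 ('a'): continues run of 'a', length=2
  Position 2 ('c'): new char, reset run to 1
  Position 3 ('b'): new char, reset run to 1
  Position 4 ('c'): new char, reset run to 1
  Position 5 ('b'): new char, reset run to 1
  Position 6 ('a'): new char, reset run to 1
  Position 7 ('b'): new char, reset run to 1
  Position 8 ('b'): continues run of 'b', length=2
Longest run: 'a' with length 2

2


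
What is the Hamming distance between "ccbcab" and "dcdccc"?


Comparing "ccbcab" and "dcdccc" position by position:
  Position 0: 'c' vs 'd' => differ
  Position 1: 'c' vs 'c' => same
  Position 2: 'b' vs 'd' => differ
  Position 3: 'c' vs 'c' => same
  Position 4: 'a' vs 'c' => differ
  Position 5: 'b' vs 'c' => differ
Total differences (Hamming distance): 4

4


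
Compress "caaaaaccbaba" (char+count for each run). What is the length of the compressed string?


Input: caaaaaccbaba
Runs:
  'c' x 1 => "c1"
  'a' x 5 => "a5"
  'c' x 2 => "c2"
  'b' x 1 => "b1"
  'a' x 1 => "a1"
  'b' x 1 => "b1"
  'a' x 1 => "a1"
Compressed: "c1a5c2b1a1b1a1"
Compressed length: 14

14


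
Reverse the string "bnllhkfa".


Input: bnllhkfa
Reading characters right to left:
  Position 7: 'a'
  Position 6: 'f'
  Position 5: 'k'
  Position 4: 'h'
  Position 3: 'l'
  Position 2: 'l'
  Position 1: 'n'
  Position 0: 'b'
Reversed: afkhllnb

afkhllnb


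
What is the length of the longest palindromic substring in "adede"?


Input: "adede"
Checking substrings for palindromes:
  [1:4] "ded" (len 3) => palindrome
  [2:5] "ede" (len 3) => palindrome
Longest palindromic substring: "ded" with length 3

3


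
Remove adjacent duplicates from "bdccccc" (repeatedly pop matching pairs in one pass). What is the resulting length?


Input: bdccccc
Stack-based adjacent duplicate removal:
  Read 'b': push. Stack: b
  Read 'd': push. Stack: bd
  Read 'c': push. Stack: bdc
  Read 'c': matches stack top 'c' => pop. Stack: bd
  Read 'c': push. Stack: bdc
  Read 'c': matches stack top 'c' => pop. Stack: bd
  Read 'c': push. Stack: bdc
Final stack: "bdc" (length 3)

3


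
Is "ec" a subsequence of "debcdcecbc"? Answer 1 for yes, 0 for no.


Check if "ec" is a subsequence of "debcdcecbc"
Greedy scan:
  Position 0 ('d'): no match needed
  Position 1 ('e'): matches sub[0] = 'e'
  Position 2 ('b'): no match needed
  Position 3 ('c'): matches sub[1] = 'c'
  Position 4 ('d'): no match needed
  Position 5 ('c'): no match needed
  Position 6 ('e'): no match needed
  Position 7 ('c'): no match needed
  Position 8 ('b'): no match needed
  Position 9 ('c'): no match needed
All 2 characters matched => is a subsequence

1


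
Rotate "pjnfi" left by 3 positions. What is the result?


Input: "pjnfi", rotate left by 3
First 3 characters: "pjn"
Remaining characters: "fi"
Concatenate remaining + first: "fi" + "pjn" = "fipjn"

fipjn


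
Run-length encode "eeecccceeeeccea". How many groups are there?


Input: eeecccceeeeccea
Scanning for consecutive runs:
  Group 1: 'e' x 3 (positions 0-2)
  Group 2: 'c' x 4 (positions 3-6)
  Group 3: 'e' x 4 (positions 7-10)
  Group 4: 'c' x 2 (positions 11-12)
  Group 5: 'e' x 1 (positions 13-13)
  Group 6: 'a' x 1 (positions 14-14)
Total groups: 6

6


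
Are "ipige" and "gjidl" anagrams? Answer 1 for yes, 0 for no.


Strings: "ipige", "gjidl"
Sorted first:  egiip
Sorted second: dgijl
Differ at position 0: 'e' vs 'd' => not anagrams

0


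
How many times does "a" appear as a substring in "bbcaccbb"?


Searching for "a" in "bbcaccbb"
Scanning each position:
  Position 0: "b" => no
  Position 1: "b" => no
  Position 2: "c" => no
  Position 3: "a" => MATCH
  Position 4: "c" => no
  Position 5: "c" => no
  Position 6: "b" => no
  Position 7: "b" => no
Total occurrences: 1

1


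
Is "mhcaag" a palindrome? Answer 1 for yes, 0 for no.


Input: mhcaag
Reversed: gaachm
  Compare pos 0 ('m') with pos 5 ('g'): MISMATCH
  Compare pos 1 ('h') with pos 4 ('a'): MISMATCH
  Compare pos 2 ('c') with pos 3 ('a'): MISMATCH
Result: not a palindrome

0


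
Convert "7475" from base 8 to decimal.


Input: "7475" in base 8
Positional expansion:
  Digit '7' (value 7) x 8^3 = 3584
  Digit '4' (value 4) x 8^2 = 256
  Digit '7' (value 7) x 8^1 = 56
  Digit '5' (value 5) x 8^0 = 5
Sum = 3901

3901


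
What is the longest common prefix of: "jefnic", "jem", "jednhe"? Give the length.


Words: jefnic, jem, jednhe
  Position 0: all 'j' => match
  Position 1: all 'e' => match
  Position 2: ('f', 'm', 'd') => mismatch, stop
LCP = "je" (length 2)

2


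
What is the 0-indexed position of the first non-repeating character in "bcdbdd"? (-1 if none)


Input: bcdbdd
Character frequencies:
  'b': 2
  'c': 1
  'd': 3
Scanning left to right for freq == 1:
  Position 0 ('b'): freq=2, skip
  Position 1 ('c'): unique! => answer = 1

1


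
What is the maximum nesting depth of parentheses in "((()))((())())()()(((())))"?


Input: "((()))((())())()()(((())))"
Tracking depth:
  Position 0 '(': depth becomes 1
  Position 1 '(': depth becomes 2
  Position 2 '(': depth becomes 3
  Position 3 ')': depth becomes 2
  Position 4 ')': depth becomes 1
  Position 5 ')': depth becomes 0
  Position 6 '(': depth becomes 1
  Position 7 '(': depth becomes 2
  Position 8 '(': depth becomes 3
  Position 9 ')': depth becomes 2
  Position 10 ')': depth becomes 1
  Position 11 '(': depth becomes 2
  Position 12 ')': depth becomes 1
  Position 13 ')': depth becomes 0
  Position 14 '(': depth becomes 1
  Position 15 ')': depth becomes 0
  Position 16 '(': depth becomes 1
  Position 17 ')': depth becomes 0
  Position 18 '(': depth becomes 1
  Position 19 '(': depth becomes 2
  Position 20 '(': depth becomes 3
  Position 21 '(': depth becomes 4
  Position 22 ')': depth becomes 3
  Position 23 ')': depth becomes 2
  Position 24 ')': depth becomes 1
  Position 25 ')': depth becomes 0
Maximum depth reached: 4

4


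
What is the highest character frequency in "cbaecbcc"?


Input: cbaecbcc
Character counts:
  'a': 1
  'b': 2
  'c': 4
  'e': 1
Maximum frequency: 4

4


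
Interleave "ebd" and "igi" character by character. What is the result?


Interleaving "ebd" and "igi":
  Position 0: 'e' from first, 'i' from second => "ei"
  Position 1: 'b' from first, 'g' from second => "bg"
  Position 2: 'd' from first, 'i' from second => "di"
Result: eibgdi

eibgdi


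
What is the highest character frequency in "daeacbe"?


Input: daeacbe
Character counts:
  'a': 2
  'b': 1
  'c': 1
  'd': 1
  'e': 2
Maximum frequency: 2

2


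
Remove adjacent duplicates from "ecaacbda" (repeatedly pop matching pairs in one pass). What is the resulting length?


Input: ecaacbda
Stack-based adjacent duplicate removal:
  Read 'e': push. Stack: e
  Read 'c': push. Stack: ec
  Read 'a': push. Stack: eca
  Read 'a': matches stack top 'a' => pop. Stack: ec
  Read 'c': matches stack top 'c' => pop. Stack: e
  Read 'b': push. Stack: eb
  Read 'd': push. Stack: ebd
  Read 'a': push. Stack: ebda
Final stack: "ebda" (length 4)

4


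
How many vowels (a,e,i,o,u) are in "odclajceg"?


Input: odclajceg
Checking each character:
  'o' at position 0: vowel (running total: 1)
  'd' at position 1: consonant
  'c' at position 2: consonant
  'l' at position 3: consonant
  'a' at position 4: vowel (running total: 2)
  'j' at position 5: consonant
  'c' at position 6: consonant
  'e' at position 7: vowel (running total: 3)
  'g' at position 8: consonant
Total vowels: 3

3


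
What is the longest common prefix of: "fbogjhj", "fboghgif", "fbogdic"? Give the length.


Words: fbogjhj, fboghgif, fbogdic
  Position 0: all 'f' => match
  Position 1: all 'b' => match
  Position 2: all 'o' => match
  Position 3: all 'g' => match
  Position 4: ('j', 'h', 'd') => mismatch, stop
LCP = "fbog" (length 4)

4


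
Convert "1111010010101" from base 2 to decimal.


Input: "1111010010101" in base 2
Positional expansion:
  Digit '1' (value 1) x 2^12 = 4096
  Digit '1' (value 1) x 2^11 = 2048
  Digit '1' (value 1) x 2^10 = 1024
  Digit '1' (value 1) x 2^9 = 512
  Digit '0' (value 0) x 2^8 = 0
  Digit '1' (value 1) x 2^7 = 128
  Digit '0' (value 0) x 2^6 = 0
  Digit '0' (value 0) x 2^5 = 0
  Digit '1' (value 1) x 2^4 = 16
  Digit '0' (value 0) x 2^3 = 0
  Digit '1' (value 1) x 2^2 = 4
  Digit '0' (value 0) x 2^1 = 0
  Digit '1' (value 1) x 2^0 = 1
Sum = 7829

7829


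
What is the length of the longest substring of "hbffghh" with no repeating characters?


Input: "hbffghh"
Sliding window (track last position of each char):
  Position 0 ('h'): window [0,0] length 1 -- new best
  Position 1 ('b'): window [0,1] length 2 -- new best
  Position 2 ('f'): window [0,2] length 3 -- new best
  Position 3 ('f'): repeat (last at 2), move window start to 3
  Position 3 ('f'): window [3,3] length 1
  Position 4 ('g'): window [3,4] length 2
  Position 5 ('h'): window [3,5] length 3
  Position 6 ('h'): repeat (last at 5), move window start to 6
  Position 6 ('h'): window [6,6] length 1
Longest substring with no repeats: "hbf" with length 3

3


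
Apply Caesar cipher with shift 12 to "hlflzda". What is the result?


Caesar cipher: shift "hlflzda" by 12
  'h' (pos 7) + 12 = pos 19 = 't'
  'l' (pos 11) + 12 = pos 23 = 'x'
  'f' (pos 5) + 12 = pos 17 = 'r'
  'l' (pos 11) + 12 = pos 23 = 'x'
  'z' (pos 25) + 12 = pos 11 = 'l'
  'd' (pos 3) + 12 = pos 15 = 'p'
  'a' (pos 0) + 12 = pos 12 = 'm'
Result: txrxlpm

txrxlpm


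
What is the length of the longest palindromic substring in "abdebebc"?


Input: "abdebebc"
Checking substrings for palindromes:
  [3:6] "ebe" (len 3) => palindrome
  [4:7] "beb" (len 3) => palindrome
Longest palindromic substring: "ebe" with length 3

3


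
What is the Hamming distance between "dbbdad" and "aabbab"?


Comparing "dbbdad" and "aabbab" position by position:
  Position 0: 'd' vs 'a' => differ
  Position 1: 'b' vs 'a' => differ
  Position 2: 'b' vs 'b' => same
  Position 3: 'd' vs 'b' => differ
  Position 4: 'a' vs 'a' => same
  Position 5: 'd' vs 'b' => differ
Total differences (Hamming distance): 4

4


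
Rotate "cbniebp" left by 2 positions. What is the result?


Input: "cbniebp", rotate left by 2
First 2 characters: "cb"
Remaining characters: "niebp"
Concatenate remaining + first: "niebp" + "cb" = "niebpcb"

niebpcb


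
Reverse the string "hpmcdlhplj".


Input: hpmcdlhplj
Reading characters right to left:
  Position 9: 'j'
  Position 8: 'l'
  Position 7: 'p'
  Position 6: 'h'
  Position 5: 'l'
  Position 4: 'd'
  Position 3: 'c'
  Position 2: 'm'
  Position 1: 'p'
  Position 0: 'h'
Reversed: jlphldcmph

jlphldcmph


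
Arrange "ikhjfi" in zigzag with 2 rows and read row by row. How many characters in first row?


Zigzag "ikhjfi" into 2 rows:
Placing characters:
  'i' => row 0
  'k' => row 1
  'h' => row 0
  'j' => row 1
  'f' => row 0
  'i' => row 1
Rows:
  Row 0: "ihf"
  Row 1: "kji"
First row length: 3

3


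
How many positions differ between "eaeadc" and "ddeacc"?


Comparing "eaeadc" and "ddeacc" position by position:
  Position 0: 'e' vs 'd' => DIFFER
  Position 1: 'a' vs 'd' => DIFFER
  Position 2: 'e' vs 'e' => same
  Position 3: 'a' vs 'a' => same
  Position 4: 'd' vs 'c' => DIFFER
  Position 5: 'c' vs 'c' => same
Positions that differ: 3

3


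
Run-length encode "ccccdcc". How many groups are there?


Input: ccccdcc
Scanning for consecutive runs:
  Group 1: 'c' x 4 (positions 0-3)
  Group 2: 'd' x 1 (positions 4-4)
  Group 3: 'c' x 2 (positions 5-6)
Total groups: 3

3


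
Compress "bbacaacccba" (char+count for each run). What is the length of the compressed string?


Input: bbacaacccba
Runs:
  'b' x 2 => "b2"
  'a' x 1 => "a1"
  'c' x 1 => "c1"
  'a' x 2 => "a2"
  'c' x 3 => "c3"
  'b' x 1 => "b1"
  'a' x 1 => "a1"
Compressed: "b2a1c1a2c3b1a1"
Compressed length: 14

14


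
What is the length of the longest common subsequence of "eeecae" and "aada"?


LCS of "eeecae" and "aada"
DP table:
           a    a    d    a
      0    0    0    0    0
  e   0    0    0    0    0
  e   0    0    0    0    0
  e   0    0    0    0    0
  c   0    0    0    0    0
  a   0    1    1    1    1
  e   0    1    1    1    1
LCS length = dp[6][4] = 1

1


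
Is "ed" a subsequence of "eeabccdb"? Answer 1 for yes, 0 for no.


Check if "ed" is a subsequence of "eeabccdb"
Greedy scan:
  Position 0 ('e'): matches sub[0] = 'e'
  Position 1 ('e'): no match needed
  Position 2 ('a'): no match needed
  Position 3 ('b'): no match needed
  Position 4 ('c'): no match needed
  Position 5 ('c'): no match needed
  Position 6 ('d'): matches sub[1] = 'd'
  Position 7 ('b'): no match needed
All 2 characters matched => is a subsequence

1


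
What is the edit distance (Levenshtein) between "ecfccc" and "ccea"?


Computing edit distance: "ecfccc" -> "ccea"
DP table:
           c    c    e    a
      0    1    2    3    4
  e   1    1    2    2    3
  c   2    1    1    2    3
  f   3    2    2    2    3
  c   4    3    2    3    3
  c   5    4    3    3    4
  c   6    5    4    4    4
Edit distance = dp[6][4] = 4

4


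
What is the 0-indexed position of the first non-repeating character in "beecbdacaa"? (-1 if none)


Input: beecbdacaa
Character frequencies:
  'a': 3
  'b': 2
  'c': 2
  'd': 1
  'e': 2
Scanning left to right for freq == 1:
  Position 0 ('b'): freq=2, skip
  Position 1 ('e'): freq=2, skip
  Position 2 ('e'): freq=2, skip
  Position 3 ('c'): freq=2, skip
  Position 4 ('b'): freq=2, skip
  Position 5 ('d'): unique! => answer = 5

5


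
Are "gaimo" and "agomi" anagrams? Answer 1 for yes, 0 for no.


Strings: "gaimo", "agomi"
Sorted first:  agimo
Sorted second: agimo
Sorted forms match => anagrams

1


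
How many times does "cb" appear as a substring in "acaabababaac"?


Searching for "cb" in "acaabababaac"
Scanning each position:
  Position 0: "ac" => no
  Position 1: "ca" => no
  Position 2: "aa" => no
  Position 3: "ab" => no
  Position 4: "ba" => no
  Position 5: "ab" => no
  Position 6: "ba" => no
  Position 7: "ab" => no
  Position 8: "ba" => no
  Position 9: "aa" => no
  Position 10: "ac" => no
Total occurrences: 0

0


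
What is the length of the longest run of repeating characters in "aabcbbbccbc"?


Input: "aabcbbbccbc"
Scanning for longest run:
  Position 1 ('a'): continues run of 'a', length=2
  Position 2 ('b'): new char, reset run to 1
  Position 3 ('c'): new char, reset run to 1
  Position 4 ('b'): new char, reset run to 1
  Position 5 ('b'): continues run of 'b', length=2
  Position 6 ('b'): continues run of 'b', length=3
  Position 7 ('c'): new char, reset run to 1
  Position 8 ('c'): continues run of 'c', length=2
  Position 9 ('b'): new char, reset run to 1
  Position 10 ('c'): new char, reset run to 1
Longest run: 'b' with length 3

3


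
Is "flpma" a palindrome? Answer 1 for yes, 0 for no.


Input: flpma
Reversed: amplf
  Compare pos 0 ('f') with pos 4 ('a'): MISMATCH
  Compare pos 1 ('l') with pos 3 ('m'): MISMATCH
Result: not a palindrome

0


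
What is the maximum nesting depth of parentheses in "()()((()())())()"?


Input: "()()((()())())()"
Tracking depth:
  Position 0 '(': depth becomes 1
  Position 1 ')': depth becomes 0
  Position 2 '(': depth becomes 1
  Position 3 ')': depth becomes 0
  Position 4 '(': depth becomes 1
  Position 5 '(': depth becomes 2
  Position 6 '(': depth becomes 3
  Position 7 ')': depth becomes 2
  Position 8 '(': depth becomes 3
  Position 9 ')': depth becomes 2
  Position 10 ')': depth becomes 1
  Position 11 '(': depth becomes 2
  Position 12 ')': depth becomes 1
  Position 13 ')': depth becomes 0
  Position 14 '(': depth becomes 1
  Position 15 ')': depth becomes 0
Maximum depth reached: 3

3


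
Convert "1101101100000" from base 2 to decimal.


Input: "1101101100000" in base 2
Positional expansion:
  Digit '1' (value 1) x 2^12 = 4096
  Digit '1' (value 1) x 2^11 = 2048
  Digit '0' (value 0) x 2^10 = 0
  Digit '1' (value 1) x 2^9 = 512
  Digit '1' (value 1) x 2^8 = 256
  Digit '0' (value 0) x 2^7 = 0
  Digit '1' (value 1) x 2^6 = 64
  Digit '1' (value 1) x 2^5 = 32
  Digit '0' (value 0) x 2^4 = 0
  Digit '0' (value 0) x 2^3 = 0
  Digit '0' (value 0) x 2^2 = 0
  Digit '0' (value 0) x 2^1 = 0
  Digit '0' (value 0) x 2^0 = 0
Sum = 7008

7008


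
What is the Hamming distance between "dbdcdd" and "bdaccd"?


Comparing "dbdcdd" and "bdaccd" position by position:
  Position 0: 'd' vs 'b' => differ
  Position 1: 'b' vs 'd' => differ
  Position 2: 'd' vs 'a' => differ
  Position 3: 'c' vs 'c' => same
  Position 4: 'd' vs 'c' => differ
  Position 5: 'd' vs 'd' => same
Total differences (Hamming distance): 4

4


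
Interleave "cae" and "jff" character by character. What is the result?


Interleaving "cae" and "jff":
  Position 0: 'c' from first, 'j' from second => "cj"
  Position 1: 'a' from first, 'f' from second => "af"
  Position 2: 'e' from first, 'f' from second => "ef"
Result: cjafef

cjafef


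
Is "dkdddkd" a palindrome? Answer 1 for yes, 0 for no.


Input: dkdddkd
Reversed: dkdddkd
  Compare pos 0 ('d') with pos 6 ('d'): match
  Compare pos 1 ('k') with pos 5 ('k'): match
  Compare pos 2 ('d') with pos 4 ('d'): match
Result: palindrome

1


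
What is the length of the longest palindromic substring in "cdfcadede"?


Input: "cdfcadede"
Checking substrings for palindromes:
  [5:8] "ded" (len 3) => palindrome
  [6:9] "ede" (len 3) => palindrome
Longest palindromic substring: "ded" with length 3

3


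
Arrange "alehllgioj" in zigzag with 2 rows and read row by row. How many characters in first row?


Zigzag "alehllgioj" into 2 rows:
Placing characters:
  'a' => row 0
  'l' => row 1
  'e' => row 0
  'h' => row 1
  'l' => row 0
  'l' => row 1
  'g' => row 0
  'i' => row 1
  'o' => row 0
  'j' => row 1
Rows:
  Row 0: "aelgo"
  Row 1: "lhlij"
First row length: 5

5


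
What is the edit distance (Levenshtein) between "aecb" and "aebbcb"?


Computing edit distance: "aecb" -> "aebbcb"
DP table:
           a    e    b    b    c    b
      0    1    2    3    4    5    6
  a   1    0    1    2    3    4    5
  e   2    1    0    1    2    3    4
  c   3    2    1    1    2    2    3
  b   4    3    2    1    1    2    2
Edit distance = dp[4][6] = 2

2


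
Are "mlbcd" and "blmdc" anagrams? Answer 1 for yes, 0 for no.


Strings: "mlbcd", "blmdc"
Sorted first:  bcdlm
Sorted second: bcdlm
Sorted forms match => anagrams

1


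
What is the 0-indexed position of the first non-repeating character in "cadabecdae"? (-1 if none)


Input: cadabecdae
Character frequencies:
  'a': 3
  'b': 1
  'c': 2
  'd': 2
  'e': 2
Scanning left to right for freq == 1:
  Position 0 ('c'): freq=2, skip
  Position 1 ('a'): freq=3, skip
  Position 2 ('d'): freq=2, skip
  Position 3 ('a'): freq=3, skip
  Position 4 ('b'): unique! => answer = 4

4


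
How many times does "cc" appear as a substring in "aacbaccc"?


Searching for "cc" in "aacbaccc"
Scanning each position:
  Position 0: "aa" => no
  Position 1: "ac" => no
  Position 2: "cb" => no
  Position 3: "ba" => no
  Position 4: "ac" => no
  Position 5: "cc" => MATCH
  Position 6: "cc" => MATCH
Total occurrences: 2

2


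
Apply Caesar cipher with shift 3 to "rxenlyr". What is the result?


Caesar cipher: shift "rxenlyr" by 3
  'r' (pos 17) + 3 = pos 20 = 'u'
  'x' (pos 23) + 3 = pos 0 = 'a'
  'e' (pos 4) + 3 = pos 7 = 'h'
  'n' (pos 13) + 3 = pos 16 = 'q'
  'l' (pos 11) + 3 = pos 14 = 'o'
  'y' (pos 24) + 3 = pos 1 = 'b'
  'r' (pos 17) + 3 = pos 20 = 'u'
Result: uahqobu

uahqobu


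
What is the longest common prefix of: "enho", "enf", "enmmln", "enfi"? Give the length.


Words: enho, enf, enmmln, enfi
  Position 0: all 'e' => match
  Position 1: all 'n' => match
  Position 2: ('h', 'f', 'm', 'f') => mismatch, stop
LCP = "en" (length 2)

2


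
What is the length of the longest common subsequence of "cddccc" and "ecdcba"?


LCS of "cddccc" and "ecdcba"
DP table:
           e    c    d    c    b    a
      0    0    0    0    0    0    0
  c   0    0    1    1    1    1    1
  d   0    0    1    2    2    2    2
  d   0    0    1    2    2    2    2
  c   0    0    1    2    3    3    3
  c   0    0    1    2    3    3    3
  c   0    0    1    2    3    3    3
LCS length = dp[6][6] = 3

3


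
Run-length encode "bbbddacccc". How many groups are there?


Input: bbbddacccc
Scanning for consecutive runs:
  Group 1: 'b' x 3 (positions 0-2)
  Group 2: 'd' x 2 (positions 3-4)
  Group 3: 'a' x 1 (positions 5-5)
  Group 4: 'c' x 4 (positions 6-9)
Total groups: 4

4


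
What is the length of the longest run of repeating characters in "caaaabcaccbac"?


Input: "caaaabcaccbac"
Scanning for longest run:
  Position 1 ('a'): new char, reset run to 1
  Position 2 ('a'): continues run of 'a', length=2
  Position 3 ('a'): continues run of 'a', length=3
  Position 4 ('a'): continues run of 'a', length=4
  Position 5 ('b'): new char, reset run to 1
  Position 6 ('c'): new char, reset run to 1
  Position 7 ('a'): new char, reset run to 1
  Position 8 ('c'): new char, reset run to 1
  Position 9 ('c'): continues run of 'c', length=2
  Position 10 ('b'): new char, reset run to 1
  Position 11 ('a'): new char, reset run to 1
  Position 12 ('c'): new char, reset run to 1
Longest run: 'a' with length 4

4


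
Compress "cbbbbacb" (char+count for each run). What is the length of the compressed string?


Input: cbbbbacb
Runs:
  'c' x 1 => "c1"
  'b' x 4 => "b4"
  'a' x 1 => "a1"
  'c' x 1 => "c1"
  'b' x 1 => "b1"
Compressed: "c1b4a1c1b1"
Compressed length: 10

10


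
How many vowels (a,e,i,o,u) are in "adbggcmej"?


Input: adbggcmej
Checking each character:
  'a' at position 0: vowel (running total: 1)
  'd' at position 1: consonant
  'b' at position 2: consonant
  'g' at position 3: consonant
  'g' at position 4: consonant
  'c' at position 5: consonant
  'm' at position 6: consonant
  'e' at position 7: vowel (running total: 2)
  'j' at position 8: consonant
Total vowels: 2

2


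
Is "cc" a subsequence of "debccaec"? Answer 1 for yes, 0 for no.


Check if "cc" is a subsequence of "debccaec"
Greedy scan:
  Position 0 ('d'): no match needed
  Position 1 ('e'): no match needed
  Position 2 ('b'): no match needed
  Position 3 ('c'): matches sub[0] = 'c'
  Position 4 ('c'): matches sub[1] = 'c'
  Position 5 ('a'): no match needed
  Position 6 ('e'): no match needed
  Position 7 ('c'): no match needed
All 2 characters matched => is a subsequence

1


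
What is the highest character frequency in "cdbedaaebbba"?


Input: cdbedaaebbba
Character counts:
  'a': 3
  'b': 4
  'c': 1
  'd': 2
  'e': 2
Maximum frequency: 4

4


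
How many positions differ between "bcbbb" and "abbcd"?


Comparing "bcbbb" and "abbcd" position by position:
  Position 0: 'b' vs 'a' => DIFFER
  Position 1: 'c' vs 'b' => DIFFER
  Position 2: 'b' vs 'b' => same
  Position 3: 'b' vs 'c' => DIFFER
  Position 4: 'b' vs 'd' => DIFFER
Positions that differ: 4

4


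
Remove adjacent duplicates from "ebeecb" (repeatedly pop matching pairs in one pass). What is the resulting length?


Input: ebeecb
Stack-based adjacent duplicate removal:
  Read 'e': push. Stack: e
  Read 'b': push. Stack: eb
  Read 'e': push. Stack: ebe
  Read 'e': matches stack top 'e' => pop. Stack: eb
  Read 'c': push. Stack: ebc
  Read 'b': push. Stack: ebcb
Final stack: "ebcb" (length 4)

4


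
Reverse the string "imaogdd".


Input: imaogdd
Reading characters right to left:
  Position 6: 'd'
  Position 5: 'd'
  Position 4: 'g'
  Position 3: 'o'
  Position 2: 'a'
  Position 1: 'm'
  Position 0: 'i'
Reversed: ddgoami

ddgoami


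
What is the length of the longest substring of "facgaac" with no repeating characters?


Input: "facgaac"
Sliding window (track last position of each char):
  Position 0 ('f'): window [0,0] length 1 -- new best
  Position 1 ('a'): window [0,1] length 2 -- new best
  Position 2 ('c'): window [0,2] length 3 -- new best
  Position 3 ('g'): window [0,3] length 4 -- new best
  Position 4 ('a'): repeat (last at 1), move window start to 2
  Position 4 ('a'): window [2,4] length 3
  Position 5 ('a'): repeat (last at 4), move window start to 5
  Position 5 ('a'): window [5,5] length 1
  Position 6 ('c'): window [5,6] length 2
Longest substring with no repeats: "facg" with length 4

4


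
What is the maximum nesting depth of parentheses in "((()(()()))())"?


Input: "((()(()()))())"
Tracking depth:
  Position 0 '(': depth becomes 1
  Position 1 '(': depth becomes 2
  Position 2 '(': depth becomes 3
  Position 3 ')': depth becomes 2
  Position 4 '(': depth becomes 3
  Position 5 '(': depth becomes 4
  Position 6 ')': depth becomes 3
  Position 7 '(': depth becomes 4
  Position 8 ')': depth becomes 3
  Position 9 ')': depth becomes 2
  Position 10 ')': depth becomes 1
  Position 11 '(': depth becomes 2
  Position 12 ')': depth becomes 1
  Position 13 ')': depth becomes 0
Maximum depth reached: 4

4


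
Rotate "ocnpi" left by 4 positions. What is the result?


Input: "ocnpi", rotate left by 4
First 4 characters: "ocnp"
Remaining characters: "i"
Concatenate remaining + first: "i" + "ocnp" = "iocnp"

iocnp


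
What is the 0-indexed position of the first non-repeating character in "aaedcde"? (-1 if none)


Input: aaedcde
Character frequencies:
  'a': 2
  'c': 1
  'd': 2
  'e': 2
Scanning left to right for freq == 1:
  Position 0 ('a'): freq=2, skip
  Position 1 ('a'): freq=2, skip
  Position 2 ('e'): freq=2, skip
  Position 3 ('d'): freq=2, skip
  Position 4 ('c'): unique! => answer = 4

4


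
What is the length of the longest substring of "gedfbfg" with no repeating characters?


Input: "gedfbfg"
Sliding window (track last position of each char):
  Position 0 ('g'): window [0,0] length 1 -- new best
  Position 1 ('e'): window [0,1] length 2 -- new best
  Position 2 ('d'): window [0,2] length 3 -- new best
  Position 3 ('f'): window [0,3] length 4 -- new best
  Position 4 ('b'): window [0,4] length 5 -- new best
  Position 5 ('f'): repeat (last at 3), move window start to 4
  Position 5 ('f'): window [4,5] length 2
  Position 6 ('g'): window [4,6] length 3
Longest substring with no repeats: "gedfb" with length 5

5


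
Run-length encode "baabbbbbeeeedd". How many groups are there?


Input: baabbbbbeeeedd
Scanning for consecutive runs:
  Group 1: 'b' x 1 (positions 0-0)
  Group 2: 'a' x 2 (positions 1-2)
  Group 3: 'b' x 5 (positions 3-7)
  Group 4: 'e' x 4 (positions 8-11)
  Group 5: 'd' x 2 (positions 12-13)
Total groups: 5

5


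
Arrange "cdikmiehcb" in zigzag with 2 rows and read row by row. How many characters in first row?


Zigzag "cdikmiehcb" into 2 rows:
Placing characters:
  'c' => row 0
  'd' => row 1
  'i' => row 0
  'k' => row 1
  'm' => row 0
  'i' => row 1
  'e' => row 0
  'h' => row 1
  'c' => row 0
  'b' => row 1
Rows:
  Row 0: "cimec"
  Row 1: "dkihb"
First row length: 5

5


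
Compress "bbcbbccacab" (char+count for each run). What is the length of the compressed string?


Input: bbcbbccacab
Runs:
  'b' x 2 => "b2"
  'c' x 1 => "c1"
  'b' x 2 => "b2"
  'c' x 2 => "c2"
  'a' x 1 => "a1"
  'c' x 1 => "c1"
  'a' x 1 => "a1"
  'b' x 1 => "b1"
Compressed: "b2c1b2c2a1c1a1b1"
Compressed length: 16

16


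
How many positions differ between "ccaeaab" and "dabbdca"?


Comparing "ccaeaab" and "dabbdca" position by position:
  Position 0: 'c' vs 'd' => DIFFER
  Position 1: 'c' vs 'a' => DIFFER
  Position 2: 'a' vs 'b' => DIFFER
  Position 3: 'e' vs 'b' => DIFFER
  Position 4: 'a' vs 'd' => DIFFER
  Position 5: 'a' vs 'c' => DIFFER
  Position 6: 'b' vs 'a' => DIFFER
Positions that differ: 7

7


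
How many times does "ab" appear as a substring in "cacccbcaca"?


Searching for "ab" in "cacccbcaca"
Scanning each position:
  Position 0: "ca" => no
  Position 1: "ac" => no
  Position 2: "cc" => no
  Position 3: "cc" => no
  Position 4: "cb" => no
  Position 5: "bc" => no
  Position 6: "ca" => no
  Position 7: "ac" => no
  Position 8: "ca" => no
Total occurrences: 0

0


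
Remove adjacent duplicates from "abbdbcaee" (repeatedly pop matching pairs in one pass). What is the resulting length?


Input: abbdbcaee
Stack-based adjacent duplicate removal:
  Read 'a': push. Stack: a
  Read 'b': push. Stack: ab
  Read 'b': matches stack top 'b' => pop. Stack: a
  Read 'd': push. Stack: ad
  Read 'b': push. Stack: adb
  Read 'c': push. Stack: adbc
  Read 'a': push. Stack: adbca
  Read 'e': push. Stack: adbcae
  Read 'e': matches stack top 'e' => pop. Stack: adbca
Final stack: "adbca" (length 5)

5


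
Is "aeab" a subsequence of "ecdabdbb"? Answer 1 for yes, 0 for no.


Check if "aeab" is a subsequence of "ecdabdbb"
Greedy scan:
  Position 0 ('e'): no match needed
  Position 1 ('c'): no match needed
  Position 2 ('d'): no match needed
  Position 3 ('a'): matches sub[0] = 'a'
  Position 4 ('b'): no match needed
  Position 5 ('d'): no match needed
  Position 6 ('b'): no match needed
  Position 7 ('b'): no match needed
Only matched 1/4 characters => not a subsequence

0


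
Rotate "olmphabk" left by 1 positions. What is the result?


Input: "olmphabk", rotate left by 1
First 1 characters: "o"
Remaining characters: "lmphabk"
Concatenate remaining + first: "lmphabk" + "o" = "lmphabko"

lmphabko


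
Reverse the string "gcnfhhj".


Input: gcnfhhj
Reading characters right to left:
  Position 6: 'j'
  Position 5: 'h'
  Position 4: 'h'
  Position 3: 'f'
  Position 2: 'n'
  Position 1: 'c'
  Position 0: 'g'
Reversed: jhhfncg

jhhfncg


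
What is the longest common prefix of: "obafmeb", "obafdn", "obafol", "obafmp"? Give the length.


Words: obafmeb, obafdn, obafol, obafmp
  Position 0: all 'o' => match
  Position 1: all 'b' => match
  Position 2: all 'a' => match
  Position 3: all 'f' => match
  Position 4: ('m', 'd', 'o', 'm') => mismatch, stop
LCP = "obaf" (length 4)

4


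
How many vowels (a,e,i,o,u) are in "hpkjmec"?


Input: hpkjmec
Checking each character:
  'h' at position 0: consonant
  'p' at position 1: consonant
  'k' at position 2: consonant
  'j' at position 3: consonant
  'm' at position 4: consonant
  'e' at position 5: vowel (running total: 1)
  'c' at position 6: consonant
Total vowels: 1

1


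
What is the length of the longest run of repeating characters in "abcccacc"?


Input: "abcccacc"
Scanning for longest run:
  Position 1 ('b'): new char, reset run to 1
  Position 2 ('c'): new char, reset run to 1
  Position 3 ('c'): continues run of 'c', length=2
  Position 4 ('c'): continues run of 'c', length=3
  Position 5 ('a'): new char, reset run to 1
  Position 6 ('c'): new char, reset run to 1
  Position 7 ('c'): continues run of 'c', length=2
Longest run: 'c' with length 3

3


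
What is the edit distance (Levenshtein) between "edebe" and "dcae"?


Computing edit distance: "edebe" -> "dcae"
DP table:
           d    c    a    e
      0    1    2    3    4
  e   1    1    2    3    3
  d   2    1    2    3    4
  e   3    2    2    3    3
  b   4    3    3    3    4
  e   5    4    4    4    3
Edit distance = dp[5][4] = 3

3


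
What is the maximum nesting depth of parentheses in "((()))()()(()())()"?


Input: "((()))()()(()())()"
Tracking depth:
  Position 0 '(': depth becomes 1
  Position 1 '(': depth becomes 2
  Position 2 '(': depth becomes 3
  Position 3 ')': depth becomes 2
  Position 4 ')': depth becomes 1
  Position 5 ')': depth becomes 0
  Position 6 '(': depth becomes 1
  Position 7 ')': depth becomes 0
  Position 8 '(': depth becomes 1
  Position 9 ')': depth becomes 0
  Position 10 '(': depth becomes 1
  Position 11 '(': depth becomes 2
  Position 12 ')': depth becomes 1
  Position 13 '(': depth becomes 2
  Position 14 ')': depth becomes 1
  Position 15 ')': depth becomes 0
  Position 16 '(': depth becomes 1
  Position 17 ')': depth becomes 0
Maximum depth reached: 3

3


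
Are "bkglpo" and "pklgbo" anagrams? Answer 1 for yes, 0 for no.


Strings: "bkglpo", "pklgbo"
Sorted first:  bgklop
Sorted second: bgklop
Sorted forms match => anagrams

1


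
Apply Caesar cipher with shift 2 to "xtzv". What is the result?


Caesar cipher: shift "xtzv" by 2
  'x' (pos 23) + 2 = pos 25 = 'z'
  't' (pos 19) + 2 = pos 21 = 'v'
  'z' (pos 25) + 2 = pos 1 = 'b'
  'v' (pos 21) + 2 = pos 23 = 'x'
Result: zvbx

zvbx


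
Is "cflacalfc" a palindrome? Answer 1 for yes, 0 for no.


Input: cflacalfc
Reversed: cflacalfc
  Compare pos 0 ('c') with pos 8 ('c'): match
  Compare pos 1 ('f') with pos 7 ('f'): match
  Compare pos 2 ('l') with pos 6 ('l'): match
  Compare pos 3 ('a') with pos 5 ('a'): match
Result: palindrome

1


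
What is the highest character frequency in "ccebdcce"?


Input: ccebdcce
Character counts:
  'b': 1
  'c': 4
  'd': 1
  'e': 2
Maximum frequency: 4

4


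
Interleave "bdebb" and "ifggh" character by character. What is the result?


Interleaving "bdebb" and "ifggh":
  Position 0: 'b' from first, 'i' from second => "bi"
  Position 1: 'd' from first, 'f' from second => "df"
  Position 2: 'e' from first, 'g' from second => "eg"
  Position 3: 'b' from first, 'g' from second => "bg"
  Position 4: 'b' from first, 'h' from second => "bh"
Result: bidfegbgbh

bidfegbgbh


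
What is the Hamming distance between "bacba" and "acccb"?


Comparing "bacba" and "acccb" position by position:
  Position 0: 'b' vs 'a' => differ
  Position 1: 'a' vs 'c' => differ
  Position 2: 'c' vs 'c' => same
  Position 3: 'b' vs 'c' => differ
  Position 4: 'a' vs 'b' => differ
Total differences (Hamming distance): 4

4


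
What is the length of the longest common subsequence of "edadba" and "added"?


LCS of "edadba" and "added"
DP table:
           a    d    d    e    d
      0    0    0    0    0    0
  e   0    0    0    0    1    1
  d   0    0    1    1    1    2
  a   0    1    1    1    1    2
  d   0    1    2    2    2    2
  b   0    1    2    2    2    2
  a   0    1    2    2    2    2
LCS length = dp[6][5] = 2

2


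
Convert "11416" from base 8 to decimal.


Input: "11416" in base 8
Positional expansion:
  Digit '1' (value 1) x 8^4 = 4096
  Digit '1' (value 1) x 8^3 = 512
  Digit '4' (value 4) x 8^2 = 256
  Digit '1' (value 1) x 8^1 = 8
  Digit '6' (value 6) x 8^0 = 6
Sum = 4878

4878


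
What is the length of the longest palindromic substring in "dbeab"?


Input: "dbeab"
Checking substrings for palindromes:
  No multi-char palindromic substrings found
Longest palindromic substring: "d" with length 1

1


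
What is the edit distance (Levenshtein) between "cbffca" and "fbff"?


Computing edit distance: "cbffca" -> "fbff"
DP table:
           f    b    f    f
      0    1    2    3    4
  c   1    1    2    3    4
  b   2    2    1    2    3
  f   3    2    2    1    2
  f   4    3    3    2    1
  c   5    4    4    3    2
  a   6    5    5    4    3
Edit distance = dp[6][4] = 3

3


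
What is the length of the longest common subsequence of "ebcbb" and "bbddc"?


LCS of "ebcbb" and "bbddc"
DP table:
           b    b    d    d    c
      0    0    0    0    0    0
  e   0    0    0    0    0    0
  b   0    1    1    1    1    1
  c   0    1    1    1    1    2
  b   0    1    2    2    2    2
  b   0    1    2    2    2    2
LCS length = dp[5][5] = 2

2


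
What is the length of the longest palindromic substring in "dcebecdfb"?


Input: "dcebecdfb"
Checking substrings for palindromes:
  [0:7] "dcebecd" (len 7) => palindrome
  [1:6] "cebec" (len 5) => palindrome
  [2:5] "ebe" (len 3) => palindrome
Longest palindromic substring: "dcebecd" with length 7

7


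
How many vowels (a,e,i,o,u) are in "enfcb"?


Input: enfcb
Checking each character:
  'e' at position 0: vowel (running total: 1)
  'n' at position 1: consonant
  'f' at position 2: consonant
  'c' at position 3: consonant
  'b' at position 4: consonant
Total vowels: 1

1


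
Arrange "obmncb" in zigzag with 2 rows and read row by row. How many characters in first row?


Zigzag "obmncb" into 2 rows:
Placing characters:
  'o' => row 0
  'b' => row 1
  'm' => row 0
  'n' => row 1
  'c' => row 0
  'b' => row 1
Rows:
  Row 0: "omc"
  Row 1: "bnb"
First row length: 3

3


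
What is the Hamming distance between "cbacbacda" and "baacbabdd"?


Comparing "cbacbacda" and "baacbabdd" position by position:
  Position 0: 'c' vs 'b' => differ
  Position 1: 'b' vs 'a' => differ
  Position 2: 'a' vs 'a' => same
  Position 3: 'c' vs 'c' => same
  Position 4: 'b' vs 'b' => same
  Position 5: 'a' vs 'a' => same
  Position 6: 'c' vs 'b' => differ
  Position 7: 'd' vs 'd' => same
  Position 8: 'a' vs 'd' => differ
Total differences (Hamming distance): 4

4


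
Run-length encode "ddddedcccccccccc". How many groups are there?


Input: ddddedcccccccccc
Scanning for consecutive runs:
  Group 1: 'd' x 4 (positions 0-3)
  Group 2: 'e' x 1 (positions 4-4)
  Group 3: 'd' x 1 (positions 5-5)
  Group 4: 'c' x 10 (positions 6-15)
Total groups: 4

4


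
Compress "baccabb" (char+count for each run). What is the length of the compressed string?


Input: baccabb
Runs:
  'b' x 1 => "b1"
  'a' x 1 => "a1"
  'c' x 2 => "c2"
  'a' x 1 => "a1"
  'b' x 2 => "b2"
Compressed: "b1a1c2a1b2"
Compressed length: 10

10


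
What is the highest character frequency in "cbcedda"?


Input: cbcedda
Character counts:
  'a': 1
  'b': 1
  'c': 2
  'd': 2
  'e': 1
Maximum frequency: 2

2


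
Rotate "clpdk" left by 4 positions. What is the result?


Input: "clpdk", rotate left by 4
First 4 characters: "clpd"
Remaining characters: "k"
Concatenate remaining + first: "k" + "clpd" = "kclpd"

kclpd


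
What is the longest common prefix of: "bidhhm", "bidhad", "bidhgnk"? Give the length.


Words: bidhhm, bidhad, bidhgnk
  Position 0: all 'b' => match
  Position 1: all 'i' => match
  Position 2: all 'd' => match
  Position 3: all 'h' => match
  Position 4: ('h', 'a', 'g') => mismatch, stop
LCP = "bidh" (length 4)

4


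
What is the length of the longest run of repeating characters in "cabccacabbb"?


Input: "cabccacabbb"
Scanning for longest run:
  Position 1 ('a'): new char, reset run to 1
  Position 2 ('b'): new char, reset run to 1
  Position 3 ('c'): new char, reset run to 1
  Position 4 ('c'): continues run of 'c', length=2
  Position 5 ('a'): new char, reset run to 1
  Position 6 ('c'): new char, reset run to 1
  Position 7 ('a'): new char, reset run to 1
  Position 8 ('b'): new char, reset run to 1
  Position 9 ('b'): continues run of 'b', length=2
  Position 10 ('b'): continues run of 'b', length=3
Longest run: 'b' with length 3

3


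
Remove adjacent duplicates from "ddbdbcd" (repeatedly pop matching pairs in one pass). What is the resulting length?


Input: ddbdbcd
Stack-based adjacent duplicate removal:
  Read 'd': push. Stack: d
  Read 'd': matches stack top 'd' => pop. Stack: (empty)
  Read 'b': push. Stack: b
  Read 'd': push. Stack: bd
  Read 'b': push. Stack: bdb
  Read 'c': push. Stack: bdbc
  Read 'd': push. Stack: bdbcd
Final stack: "bdbcd" (length 5)

5
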